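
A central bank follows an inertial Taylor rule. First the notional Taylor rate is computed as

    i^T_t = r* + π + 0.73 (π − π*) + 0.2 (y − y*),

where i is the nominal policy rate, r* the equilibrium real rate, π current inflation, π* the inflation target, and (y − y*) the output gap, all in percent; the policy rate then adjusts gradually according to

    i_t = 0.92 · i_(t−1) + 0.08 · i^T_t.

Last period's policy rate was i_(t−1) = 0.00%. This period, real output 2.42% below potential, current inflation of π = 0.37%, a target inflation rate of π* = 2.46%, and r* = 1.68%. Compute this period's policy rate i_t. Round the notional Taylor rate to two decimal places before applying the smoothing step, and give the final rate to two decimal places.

Output 2.42% below potential → (y − y*) = -2.42.
i^T_t = 1.68 + 0.37 + 0.73 × (0.37 − 2.46) + 0.2 × (-2.42)
   = 1.68 + 0.37 − 1.5257 − 0.484 = 0.04
i_t = 0.92 × 0.00 + 0.08 × 0.04 = 0 + 0.0032 = 0.00

0.00%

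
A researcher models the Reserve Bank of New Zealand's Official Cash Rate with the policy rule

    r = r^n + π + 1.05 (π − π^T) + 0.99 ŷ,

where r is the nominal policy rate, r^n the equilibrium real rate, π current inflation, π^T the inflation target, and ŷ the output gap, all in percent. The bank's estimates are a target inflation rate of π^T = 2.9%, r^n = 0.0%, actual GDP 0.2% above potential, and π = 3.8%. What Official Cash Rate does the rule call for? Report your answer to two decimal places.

Output 0.2% above potential → ŷ = 0.2.
r = 0.0 + 3.8 + 1.05 × (3.8 − 2.9) + 0.99 × 0.2
   = 0.0 + 3.8 + 0.945 + 0.198 = 4.94

4.94%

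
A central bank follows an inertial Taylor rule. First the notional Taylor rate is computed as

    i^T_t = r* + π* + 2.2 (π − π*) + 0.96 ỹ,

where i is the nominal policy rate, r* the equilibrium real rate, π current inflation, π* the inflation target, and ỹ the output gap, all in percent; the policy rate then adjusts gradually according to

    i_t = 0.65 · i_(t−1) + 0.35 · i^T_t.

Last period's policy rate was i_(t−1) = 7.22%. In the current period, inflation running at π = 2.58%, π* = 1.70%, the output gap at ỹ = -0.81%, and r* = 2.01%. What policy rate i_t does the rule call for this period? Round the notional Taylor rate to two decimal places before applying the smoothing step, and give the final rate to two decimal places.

i^T_t = 2.01 + 1.70 + 2.2 × (2.58 − 1.70) + 0.96 × (-0.81)
   = 2.01 + 1.7 + 1.936 − 0.7776 = 4.87
i_t = 0.65 × 7.22 + 0.35 × 4.87 = 4.693 + 1.7045 = 6.40

6.40%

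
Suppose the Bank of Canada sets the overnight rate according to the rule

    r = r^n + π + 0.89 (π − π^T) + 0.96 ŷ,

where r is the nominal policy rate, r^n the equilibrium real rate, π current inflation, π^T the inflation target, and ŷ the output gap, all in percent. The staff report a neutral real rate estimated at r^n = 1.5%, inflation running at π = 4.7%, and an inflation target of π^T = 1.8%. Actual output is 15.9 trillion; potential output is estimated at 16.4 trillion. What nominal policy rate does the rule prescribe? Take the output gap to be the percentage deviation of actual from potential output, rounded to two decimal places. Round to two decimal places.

Output gap = 100 × (15.9 − 16.4) / 16.4 = -3.05%.
r = 1.50 + 4.70 + 0.89 × (4.70 − 1.80) + 0.96 × (-3.05)
   = 1.50 + 4.7 + 2.581 − 2.928 = 5.85

5.85%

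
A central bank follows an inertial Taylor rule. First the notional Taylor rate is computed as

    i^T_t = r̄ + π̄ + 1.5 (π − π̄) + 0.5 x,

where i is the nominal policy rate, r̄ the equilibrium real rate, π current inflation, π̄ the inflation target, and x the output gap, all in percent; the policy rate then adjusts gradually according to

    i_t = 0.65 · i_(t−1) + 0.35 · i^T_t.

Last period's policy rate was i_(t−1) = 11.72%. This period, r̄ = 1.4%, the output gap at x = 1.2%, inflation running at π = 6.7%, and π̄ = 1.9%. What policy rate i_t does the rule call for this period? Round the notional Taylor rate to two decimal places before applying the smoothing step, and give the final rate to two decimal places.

11.50%

i^T_t = 1.4 + 1.9 + 1.5 × (6.7 − 1.9) + 0.5 × 1.2
   = 1.4 + 1.9 + 7.2 + 0.6 = 11.10
i_t = 0.65 × 11.72 + 0.35 × 11.10 = 7.618 + 3.885 = 11.50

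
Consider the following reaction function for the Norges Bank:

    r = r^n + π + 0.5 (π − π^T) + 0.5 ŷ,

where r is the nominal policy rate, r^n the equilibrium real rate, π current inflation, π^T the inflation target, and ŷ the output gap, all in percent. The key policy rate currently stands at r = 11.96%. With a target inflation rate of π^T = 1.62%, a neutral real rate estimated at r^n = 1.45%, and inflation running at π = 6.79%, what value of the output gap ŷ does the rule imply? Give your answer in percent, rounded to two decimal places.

0.5 ŷ = 11.96 − 1.45 − 6.79 − 0.5 × (6.79 − 1.62) = 1.135
ŷ = 1.135 / 0.5 = 2.27

2.27%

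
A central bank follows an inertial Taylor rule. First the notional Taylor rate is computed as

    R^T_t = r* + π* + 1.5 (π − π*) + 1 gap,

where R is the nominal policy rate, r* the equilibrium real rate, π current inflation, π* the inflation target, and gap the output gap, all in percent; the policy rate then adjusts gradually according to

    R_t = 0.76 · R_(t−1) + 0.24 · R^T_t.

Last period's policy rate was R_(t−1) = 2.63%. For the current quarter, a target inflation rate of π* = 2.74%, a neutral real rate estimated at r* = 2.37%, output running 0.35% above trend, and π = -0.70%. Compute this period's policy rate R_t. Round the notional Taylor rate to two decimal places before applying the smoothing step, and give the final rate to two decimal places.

2.07%

Output 0.35% above potential → gap = 0.35.
R^T_t = 2.37 + 2.74 + 1.5 × (-0.70 − 2.74) + 1 × 0.35
   = 2.37 + 2.74 − 5.16 + 0.35 = 0.30
R_t = 0.76 × 2.63 + 0.24 × 0.30 = 1.9988 + 0.072 = 2.07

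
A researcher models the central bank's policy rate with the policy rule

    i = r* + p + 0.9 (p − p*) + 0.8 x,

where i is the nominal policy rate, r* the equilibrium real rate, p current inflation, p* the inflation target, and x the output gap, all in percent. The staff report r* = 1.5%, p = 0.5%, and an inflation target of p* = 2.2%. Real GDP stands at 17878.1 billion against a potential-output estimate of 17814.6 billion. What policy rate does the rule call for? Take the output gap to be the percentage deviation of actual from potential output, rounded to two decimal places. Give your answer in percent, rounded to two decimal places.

Output gap = 100 × (17878.1 − 17814.6) / 17814.6 = 0.36%.
i = 1.50 + 0.50 + 0.9 × (0.50 − 2.20) + 0.8 × 0.36
   = 1.50 + 0.5 − 1.53 + 0.288 = 0.76

0.76%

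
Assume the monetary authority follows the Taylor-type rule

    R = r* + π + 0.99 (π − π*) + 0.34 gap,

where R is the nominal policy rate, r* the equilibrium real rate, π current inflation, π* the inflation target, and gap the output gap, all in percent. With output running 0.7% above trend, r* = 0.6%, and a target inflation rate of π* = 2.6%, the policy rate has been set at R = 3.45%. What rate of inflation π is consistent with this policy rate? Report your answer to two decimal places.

Output 0.7% above potential → gap = 0.7.
Collecting π: R = r* + (1 + 0.99) π − 0.99 π* + 0.34 gap
1.99 π = 3.45 − 0.6 + 0.99 × 2.6 − 0.34 × 0.7 = 5.186
π = 5.186 / 1.99 = 2.61

2.61%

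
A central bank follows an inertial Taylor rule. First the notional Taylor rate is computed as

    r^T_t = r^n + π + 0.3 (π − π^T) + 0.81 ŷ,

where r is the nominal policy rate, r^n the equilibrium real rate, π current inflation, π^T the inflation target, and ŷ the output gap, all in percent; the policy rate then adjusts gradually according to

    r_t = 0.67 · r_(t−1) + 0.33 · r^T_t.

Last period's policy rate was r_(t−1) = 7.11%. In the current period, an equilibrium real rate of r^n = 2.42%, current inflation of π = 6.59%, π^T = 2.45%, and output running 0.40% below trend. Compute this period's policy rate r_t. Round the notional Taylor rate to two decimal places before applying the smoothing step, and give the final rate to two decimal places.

Output 0.40% below potential → ŷ = -0.40.
r^T_t = 2.42 + 6.59 + 0.3 × (6.59 − 2.45) + 0.81 × (-0.40)
   = 2.42 + 6.59 + 1.242 − 0.324 = 9.93
r_t = 0.67 × 7.11 + 0.33 × 9.93 = 4.7637 + 3.2769 = 8.04

8.04%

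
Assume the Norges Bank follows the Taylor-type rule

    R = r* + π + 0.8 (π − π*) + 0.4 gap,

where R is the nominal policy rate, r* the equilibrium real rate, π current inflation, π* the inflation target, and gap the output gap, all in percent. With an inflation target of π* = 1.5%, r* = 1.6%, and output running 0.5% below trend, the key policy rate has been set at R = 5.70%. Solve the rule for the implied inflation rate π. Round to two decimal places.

Output 0.5% below potential → gap = -0.5.
Collecting π: R = r* + (1 + 0.8) π − 0.8 π* + 0.4 gap
1.8 π = 5.70 − 1.6 + 0.8 × 1.5 − 0.4 × (-0.5) = 5.5
π = 5.5 / 1.8 = 3.06

3.06%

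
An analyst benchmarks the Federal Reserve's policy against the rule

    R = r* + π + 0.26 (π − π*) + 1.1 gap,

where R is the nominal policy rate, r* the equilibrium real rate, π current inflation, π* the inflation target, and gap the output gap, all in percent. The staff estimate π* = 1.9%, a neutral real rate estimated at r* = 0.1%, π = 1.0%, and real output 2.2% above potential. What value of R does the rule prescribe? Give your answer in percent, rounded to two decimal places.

3.29%

Output 2.2% above potential → gap = 2.2.
R = 0.1 + 1.0 + 0.26 × (1.0 − 1.9) + 1.1 × 2.2
   = 0.1 + 1 − 0.234 + 2.42 = 3.29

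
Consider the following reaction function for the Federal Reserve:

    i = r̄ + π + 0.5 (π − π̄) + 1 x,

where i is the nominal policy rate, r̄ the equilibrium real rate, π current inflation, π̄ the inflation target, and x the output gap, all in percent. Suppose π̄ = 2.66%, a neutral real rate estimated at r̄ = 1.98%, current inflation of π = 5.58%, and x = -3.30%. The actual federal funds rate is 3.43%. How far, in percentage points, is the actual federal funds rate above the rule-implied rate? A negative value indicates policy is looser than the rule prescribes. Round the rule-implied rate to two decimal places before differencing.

-2.29 pp

i = 1.98 + 5.58 + 0.5 × (5.58 − 2.66) + 1 × (-3.30)
   = 1.98 + 5.58 + 1.46 − 3.3 = 5.72
Deviation = 3.43 − 5.72 = -2.29 pp.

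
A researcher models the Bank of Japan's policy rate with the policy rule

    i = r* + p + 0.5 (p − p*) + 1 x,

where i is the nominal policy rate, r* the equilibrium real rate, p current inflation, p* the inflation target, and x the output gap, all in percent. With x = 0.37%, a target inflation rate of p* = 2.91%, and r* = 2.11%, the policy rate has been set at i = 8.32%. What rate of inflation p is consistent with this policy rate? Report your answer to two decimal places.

Collecting p: i = r* + (1 + 0.5) p − 0.5 p* + 1 x
1.5 p = 8.32 − 2.11 + 0.5 × 2.91 − 1 × 0.37 = 7.295
p = 7.295 / 1.5 = 4.86

4.86%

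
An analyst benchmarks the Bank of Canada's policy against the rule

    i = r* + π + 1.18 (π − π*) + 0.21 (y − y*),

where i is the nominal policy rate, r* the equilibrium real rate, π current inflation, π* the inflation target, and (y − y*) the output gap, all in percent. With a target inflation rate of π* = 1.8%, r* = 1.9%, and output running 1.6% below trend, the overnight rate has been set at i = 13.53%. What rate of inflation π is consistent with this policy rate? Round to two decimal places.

6.46%

Output 1.6% below potential → (y − y*) = -1.6.
Collecting π: i = r* + (1 + 1.18) π − 1.18 π* + 0.21 (y − y*)
2.18 π = 13.53 − 1.9 + 1.18 × 1.8 − 0.21 × (-1.6) = 14.09
π = 14.09 / 2.18 = 6.46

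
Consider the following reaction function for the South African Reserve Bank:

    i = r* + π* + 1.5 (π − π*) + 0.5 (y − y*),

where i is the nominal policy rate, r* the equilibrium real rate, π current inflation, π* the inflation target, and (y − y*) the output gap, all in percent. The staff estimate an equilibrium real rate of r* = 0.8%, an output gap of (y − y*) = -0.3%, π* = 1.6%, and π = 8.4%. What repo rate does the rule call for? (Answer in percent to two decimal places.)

12.45%

i = 0.8 + 1.6 + 1.5 × (8.4 − 1.6) + 0.5 × (-0.3)
   = 0.8 + 1.6 + 10.2 − 0.15 = 12.45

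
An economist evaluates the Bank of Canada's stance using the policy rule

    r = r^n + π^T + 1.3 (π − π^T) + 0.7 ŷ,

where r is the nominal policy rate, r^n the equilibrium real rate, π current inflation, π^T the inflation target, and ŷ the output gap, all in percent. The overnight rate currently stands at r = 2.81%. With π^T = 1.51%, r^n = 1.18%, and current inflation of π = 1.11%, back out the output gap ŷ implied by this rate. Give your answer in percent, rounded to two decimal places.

0.7 ŷ = 2.81 − 1.18 − 1.51 − 1.3 × (1.11 − 1.51) = 0.64
ŷ = 0.64 / 0.7 = 0.91

0.91%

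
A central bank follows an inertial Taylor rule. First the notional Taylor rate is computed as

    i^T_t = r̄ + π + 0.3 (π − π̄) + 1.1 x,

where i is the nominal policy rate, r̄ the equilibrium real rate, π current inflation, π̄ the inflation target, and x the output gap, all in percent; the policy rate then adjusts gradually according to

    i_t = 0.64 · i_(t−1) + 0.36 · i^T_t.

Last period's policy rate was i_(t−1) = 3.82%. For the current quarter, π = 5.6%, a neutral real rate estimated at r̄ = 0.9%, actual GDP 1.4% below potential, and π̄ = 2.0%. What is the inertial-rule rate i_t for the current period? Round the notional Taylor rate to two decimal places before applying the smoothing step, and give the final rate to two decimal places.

Output 1.4% below potential → x = -1.4.
i^T_t = 0.9 + 5.6 + 0.3 × (5.6 − 2.0) + 1.1 × (-1.4)
   = 0.9 + 5.6 + 1.08 − 1.54 = 6.04
i_t = 0.64 × 3.82 + 0.36 × 6.04 = 2.4448 + 2.1744 = 4.62

4.62%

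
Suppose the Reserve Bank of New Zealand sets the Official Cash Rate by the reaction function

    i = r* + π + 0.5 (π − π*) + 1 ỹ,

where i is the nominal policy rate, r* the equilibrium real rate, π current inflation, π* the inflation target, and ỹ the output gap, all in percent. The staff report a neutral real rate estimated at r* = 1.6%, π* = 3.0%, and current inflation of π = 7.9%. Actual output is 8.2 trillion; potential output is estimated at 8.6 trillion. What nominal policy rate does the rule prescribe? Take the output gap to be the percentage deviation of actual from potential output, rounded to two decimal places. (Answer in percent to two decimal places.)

Output gap = 100 × (8.2 − 8.6) / 8.6 = -4.65%.
i = 1.60 + 7.90 + 0.5 × (7.90 − 3.00) + 1 × (-4.65)
   = 1.60 + 7.9 + 2.45 − 4.65 = 7.30

7.30%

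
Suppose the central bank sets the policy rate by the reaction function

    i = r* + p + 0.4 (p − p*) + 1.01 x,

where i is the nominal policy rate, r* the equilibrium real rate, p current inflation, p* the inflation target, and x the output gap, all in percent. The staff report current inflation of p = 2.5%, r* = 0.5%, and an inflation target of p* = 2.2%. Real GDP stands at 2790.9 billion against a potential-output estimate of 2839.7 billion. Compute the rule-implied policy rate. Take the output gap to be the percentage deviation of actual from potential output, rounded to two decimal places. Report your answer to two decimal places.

Output gap = 100 × (2790.9 − 2839.7) / 2839.7 = -1.72%.
i = 0.50 + 2.50 + 0.4 × (2.50 − 2.20) + 1.01 × (-1.72)
   = 0.50 + 2.5 + 0.12 − 1.7372 = 1.38

1.38%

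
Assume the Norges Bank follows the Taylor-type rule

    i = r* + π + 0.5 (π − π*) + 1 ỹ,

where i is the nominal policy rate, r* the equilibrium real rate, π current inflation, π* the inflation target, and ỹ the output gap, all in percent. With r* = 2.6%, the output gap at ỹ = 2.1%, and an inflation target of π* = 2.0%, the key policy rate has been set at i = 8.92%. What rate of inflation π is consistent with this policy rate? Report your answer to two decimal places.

3.48%

Collecting π: i = r* + (1 + 0.5) π − 0.5 π* + 1 ỹ
1.5 π = 8.92 − 2.6 + 0.5 × 2.0 − 1 × 2.1 = 5.22
π = 5.22 / 1.5 = 3.48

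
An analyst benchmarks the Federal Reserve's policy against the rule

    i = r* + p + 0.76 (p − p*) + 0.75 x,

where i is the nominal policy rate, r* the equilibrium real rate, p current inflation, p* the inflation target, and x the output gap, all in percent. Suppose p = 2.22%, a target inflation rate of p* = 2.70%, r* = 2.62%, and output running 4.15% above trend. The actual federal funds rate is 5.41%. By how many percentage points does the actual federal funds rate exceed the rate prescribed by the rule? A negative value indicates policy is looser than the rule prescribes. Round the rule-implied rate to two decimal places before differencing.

Output 4.15% above potential → x = 4.15.
i = 2.62 + 2.22 + 0.76 × (2.22 − 2.70) + 0.75 × 4.15
   = 2.62 + 2.22 − 0.3648 + 3.1125 = 7.59
Deviation = 5.41 − 7.59 = -2.18 pp.

-2.18 pp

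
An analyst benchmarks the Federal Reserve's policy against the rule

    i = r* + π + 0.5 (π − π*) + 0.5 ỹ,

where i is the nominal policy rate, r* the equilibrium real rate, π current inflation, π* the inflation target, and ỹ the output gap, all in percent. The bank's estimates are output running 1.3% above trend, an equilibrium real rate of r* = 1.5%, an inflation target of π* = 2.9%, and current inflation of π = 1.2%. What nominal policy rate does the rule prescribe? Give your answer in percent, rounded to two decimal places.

Output 1.3% above potential → ỹ = 1.3.
i = 1.5 + 1.2 + 0.5 × (1.2 − 2.9) + 0.5 × 1.3
   = 1.5 + 1.2 − 0.85 + 0.65 = 2.50

2.50%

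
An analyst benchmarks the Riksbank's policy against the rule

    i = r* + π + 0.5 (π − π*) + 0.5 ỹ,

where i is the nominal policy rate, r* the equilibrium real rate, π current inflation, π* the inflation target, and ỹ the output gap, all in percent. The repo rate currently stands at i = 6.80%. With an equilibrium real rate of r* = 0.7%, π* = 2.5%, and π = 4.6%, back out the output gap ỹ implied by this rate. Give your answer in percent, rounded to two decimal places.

0.90%

0.5 ỹ = 6.80 − 0.7 − 4.6 − 0.5 × (4.6 − 2.5) = 0.45
ỹ = 0.45 / 0.5 = 0.90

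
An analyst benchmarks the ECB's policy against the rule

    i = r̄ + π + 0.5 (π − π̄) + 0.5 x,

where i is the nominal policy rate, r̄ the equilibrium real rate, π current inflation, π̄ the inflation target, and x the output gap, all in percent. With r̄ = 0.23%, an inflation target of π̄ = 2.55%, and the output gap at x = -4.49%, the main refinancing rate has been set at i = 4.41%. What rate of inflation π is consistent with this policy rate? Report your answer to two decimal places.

Collecting π: i = r̄ + (1 + 0.5) π − 0.5 π̄ + 0.5 x
1.5 π = 4.41 − 0.23 + 0.5 × 2.55 − 0.5 × (-4.49) = 7.7
π = 7.7 / 1.5 = 5.13

5.13%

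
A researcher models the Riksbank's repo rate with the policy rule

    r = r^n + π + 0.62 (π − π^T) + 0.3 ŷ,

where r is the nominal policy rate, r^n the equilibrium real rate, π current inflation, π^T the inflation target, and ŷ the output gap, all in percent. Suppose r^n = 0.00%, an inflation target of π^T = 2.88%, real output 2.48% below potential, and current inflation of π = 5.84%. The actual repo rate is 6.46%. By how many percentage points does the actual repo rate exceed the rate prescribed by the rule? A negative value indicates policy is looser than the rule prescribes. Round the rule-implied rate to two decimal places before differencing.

Output 2.48% below potential → ŷ = -2.48.
r = 0.00 + 5.84 + 0.62 × (5.84 − 2.88) + 0.3 × (-2.48)
   = 0.00 + 5.84 + 1.8352 − 0.744 = 6.93
Deviation = 6.46 − 6.93 = -0.47 pp.

-0.47 pp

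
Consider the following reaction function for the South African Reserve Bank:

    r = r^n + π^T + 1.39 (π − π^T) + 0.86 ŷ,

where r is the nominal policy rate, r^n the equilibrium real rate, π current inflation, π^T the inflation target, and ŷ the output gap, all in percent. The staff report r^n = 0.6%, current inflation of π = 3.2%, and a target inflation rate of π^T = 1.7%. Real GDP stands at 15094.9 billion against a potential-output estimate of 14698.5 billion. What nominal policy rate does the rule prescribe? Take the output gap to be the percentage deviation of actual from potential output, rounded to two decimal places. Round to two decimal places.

Output gap = 100 × (15094.9 − 14698.5) / 14698.5 = 2.70%.
r = 0.60 + 1.70 + 1.39 × (3.20 − 1.70) + 0.86 × 2.70
   = 0.60 + 1.7 + 2.085 + 2.322 = 6.71

6.71%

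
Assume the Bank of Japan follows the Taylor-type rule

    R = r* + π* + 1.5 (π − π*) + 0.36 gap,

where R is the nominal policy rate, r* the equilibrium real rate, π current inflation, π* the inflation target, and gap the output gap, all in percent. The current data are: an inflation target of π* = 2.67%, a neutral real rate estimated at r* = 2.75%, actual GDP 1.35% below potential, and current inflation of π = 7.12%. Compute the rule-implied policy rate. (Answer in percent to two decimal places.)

11.61%

Output 1.35% below potential → gap = -1.35.
R = 2.75 + 2.67 + 1.5 × (7.12 − 2.67) + 0.36 × (-1.35)
   = 2.75 + 2.67 + 6.675 − 0.486 = 11.61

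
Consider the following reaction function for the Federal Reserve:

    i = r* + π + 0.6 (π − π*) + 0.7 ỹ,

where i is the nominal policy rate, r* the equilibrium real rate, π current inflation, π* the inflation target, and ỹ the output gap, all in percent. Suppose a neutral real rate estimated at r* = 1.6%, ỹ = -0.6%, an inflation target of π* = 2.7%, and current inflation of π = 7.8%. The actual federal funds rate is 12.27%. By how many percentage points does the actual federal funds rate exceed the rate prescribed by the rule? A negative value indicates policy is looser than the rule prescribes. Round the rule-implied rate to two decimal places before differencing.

0.23 pp

i = 1.6 + 7.8 + 0.6 × (7.8 − 2.7) + 0.7 × (-0.6)
   = 1.6 + 7.8 + 3.06 − 0.42 = 12.04
Deviation = 12.27 − 12.04 = 0.23 pp.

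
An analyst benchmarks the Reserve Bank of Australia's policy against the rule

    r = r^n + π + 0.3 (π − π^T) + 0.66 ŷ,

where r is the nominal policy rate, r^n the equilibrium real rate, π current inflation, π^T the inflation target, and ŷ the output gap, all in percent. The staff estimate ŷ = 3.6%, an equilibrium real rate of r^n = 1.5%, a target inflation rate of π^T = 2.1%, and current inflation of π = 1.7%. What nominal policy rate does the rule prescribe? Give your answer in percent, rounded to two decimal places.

r = 1.5 + 1.7 + 0.3 × (1.7 − 2.1) + 0.66 × 3.6
   = 1.5 + 1.7 − 0.12 + 2.376 = 5.46

5.46%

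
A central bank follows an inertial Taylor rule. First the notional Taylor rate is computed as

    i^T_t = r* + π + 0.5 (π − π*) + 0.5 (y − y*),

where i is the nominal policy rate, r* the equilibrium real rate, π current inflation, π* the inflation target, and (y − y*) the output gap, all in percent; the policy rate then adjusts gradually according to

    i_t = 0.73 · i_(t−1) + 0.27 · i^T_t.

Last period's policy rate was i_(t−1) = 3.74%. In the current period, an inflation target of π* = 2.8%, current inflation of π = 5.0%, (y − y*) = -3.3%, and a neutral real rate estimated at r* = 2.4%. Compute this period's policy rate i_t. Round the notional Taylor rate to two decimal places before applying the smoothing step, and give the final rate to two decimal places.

i^T_t = 2.4 + 5.0 + 0.5 × (5.0 − 2.8) + 0.5 × (-3.3)
   = 2.4 + 5 + 1.1 − 1.65 = 6.85
i_t = 0.73 × 3.74 + 0.27 × 6.85 = 2.7302 + 1.8495 = 4.58

4.58%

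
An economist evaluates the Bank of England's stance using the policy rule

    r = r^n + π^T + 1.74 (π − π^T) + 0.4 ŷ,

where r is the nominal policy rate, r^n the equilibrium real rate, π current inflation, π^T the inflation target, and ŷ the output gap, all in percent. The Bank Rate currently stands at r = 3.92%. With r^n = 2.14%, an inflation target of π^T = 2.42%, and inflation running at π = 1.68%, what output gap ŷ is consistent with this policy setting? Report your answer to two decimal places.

1.62%

0.4 ŷ = 3.92 − 2.14 − 2.42 − 1.74 × (1.68 − 2.42) = 0.6476
ŷ = 0.6476 / 0.4 = 1.62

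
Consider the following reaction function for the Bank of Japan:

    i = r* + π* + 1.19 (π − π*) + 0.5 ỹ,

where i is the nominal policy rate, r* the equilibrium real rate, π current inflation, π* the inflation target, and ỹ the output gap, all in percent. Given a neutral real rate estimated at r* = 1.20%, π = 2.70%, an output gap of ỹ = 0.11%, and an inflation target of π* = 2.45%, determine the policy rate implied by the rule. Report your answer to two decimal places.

4.00%

i = 1.20 + 2.45 + 1.19 × (2.70 − 2.45) + 0.5 × 0.11
   = 1.20 + 2.45 + 0.2975 + 0.055 = 4.00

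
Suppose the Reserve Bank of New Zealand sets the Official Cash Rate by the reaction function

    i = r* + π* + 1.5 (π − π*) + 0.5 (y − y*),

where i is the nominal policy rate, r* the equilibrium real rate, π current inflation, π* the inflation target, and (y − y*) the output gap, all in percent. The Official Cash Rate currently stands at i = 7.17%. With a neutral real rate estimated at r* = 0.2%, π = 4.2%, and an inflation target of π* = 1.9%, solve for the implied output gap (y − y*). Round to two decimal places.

3.24%

0.5 (y − y*) = 7.17 − 0.2 − 1.9 − 1.5 × (4.2 − 1.9) = 1.62
(y − y*) = 1.62 / 0.5 = 3.24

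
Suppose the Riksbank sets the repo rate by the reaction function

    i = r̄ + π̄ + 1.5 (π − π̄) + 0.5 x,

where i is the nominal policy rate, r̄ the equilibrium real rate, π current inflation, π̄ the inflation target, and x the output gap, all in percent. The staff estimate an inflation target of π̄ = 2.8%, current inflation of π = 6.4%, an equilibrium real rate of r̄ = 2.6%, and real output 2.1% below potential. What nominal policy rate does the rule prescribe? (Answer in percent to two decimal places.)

Output 2.1% below potential → x = -2.1.
i = 2.6 + 2.8 + 1.5 × (6.4 − 2.8) + 0.5 × (-2.1)
   = 2.6 + 2.8 + 5.4 − 1.05 = 9.75

9.75%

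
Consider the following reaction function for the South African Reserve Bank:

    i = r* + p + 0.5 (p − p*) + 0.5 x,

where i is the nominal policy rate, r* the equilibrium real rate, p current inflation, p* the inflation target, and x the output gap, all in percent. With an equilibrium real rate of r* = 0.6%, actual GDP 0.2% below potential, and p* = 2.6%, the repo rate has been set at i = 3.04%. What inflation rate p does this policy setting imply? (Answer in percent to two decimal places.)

Output 0.2% below potential → x = -0.2.
Collecting p: i = r* + (1 + 0.5) p − 0.5 p* + 0.5 x
1.5 p = 3.04 − 0.6 + 0.5 × 2.6 − 0.5 × (-0.2) = 3.84
p = 3.84 / 1.5 = 2.56

2.56%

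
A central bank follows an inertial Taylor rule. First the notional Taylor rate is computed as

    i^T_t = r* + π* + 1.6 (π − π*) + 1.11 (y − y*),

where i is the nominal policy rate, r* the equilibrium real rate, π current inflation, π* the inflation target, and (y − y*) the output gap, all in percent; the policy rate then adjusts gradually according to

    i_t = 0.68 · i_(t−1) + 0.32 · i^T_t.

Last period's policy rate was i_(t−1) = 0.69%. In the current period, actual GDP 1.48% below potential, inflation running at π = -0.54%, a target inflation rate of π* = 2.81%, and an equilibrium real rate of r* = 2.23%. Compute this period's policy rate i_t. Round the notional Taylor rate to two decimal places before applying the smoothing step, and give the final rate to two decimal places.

Output 1.48% below potential → (y − y*) = -1.48.
i^T_t = 2.23 + 2.81 + 1.6 × (-0.54 − 2.81) + 1.11 × (-1.48)
   = 2.23 + 2.81 − 5.36 − 1.6428 = -1.96
i_t = 0.68 × 0.69 + 0.32 × (-1.96) = 0.4692 − 0.6272 = -0.16

-0.16%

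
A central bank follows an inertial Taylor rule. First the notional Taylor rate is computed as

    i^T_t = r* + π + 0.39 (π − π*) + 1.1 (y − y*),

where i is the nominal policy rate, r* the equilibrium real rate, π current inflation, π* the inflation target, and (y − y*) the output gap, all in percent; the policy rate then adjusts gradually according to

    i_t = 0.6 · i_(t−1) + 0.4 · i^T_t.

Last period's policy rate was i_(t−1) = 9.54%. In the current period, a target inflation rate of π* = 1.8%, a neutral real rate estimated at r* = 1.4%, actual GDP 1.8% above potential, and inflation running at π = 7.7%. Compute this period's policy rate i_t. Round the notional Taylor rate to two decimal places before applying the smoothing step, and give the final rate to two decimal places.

11.08%

Output 1.8% above potential → (y − y*) = 1.8.
i^T_t = 1.4 + 7.7 + 0.39 × (7.7 − 1.8) + 1.1 × 1.8
   = 1.4 + 7.7 + 2.301 + 1.98 = 13.38
i_t = 0.6 × 9.54 + 0.4 × 13.38 = 5.724 + 5.352 = 11.08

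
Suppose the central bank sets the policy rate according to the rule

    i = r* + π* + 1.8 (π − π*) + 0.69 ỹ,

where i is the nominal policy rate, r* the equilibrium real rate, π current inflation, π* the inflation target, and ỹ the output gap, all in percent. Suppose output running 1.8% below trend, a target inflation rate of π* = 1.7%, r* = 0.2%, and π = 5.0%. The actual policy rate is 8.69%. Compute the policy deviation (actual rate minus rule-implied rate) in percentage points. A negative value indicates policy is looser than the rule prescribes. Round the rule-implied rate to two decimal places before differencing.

Output 1.8% below potential → ỹ = -1.8.
i = 0.2 + 1.7 + 1.8 × (5.0 − 1.7) + 0.69 × (-1.8)
   = 0.2 + 1.7 + 5.94 − 1.242 = 6.60
Deviation = 8.69 − 6.60 = 2.09 pp.

2.09 pp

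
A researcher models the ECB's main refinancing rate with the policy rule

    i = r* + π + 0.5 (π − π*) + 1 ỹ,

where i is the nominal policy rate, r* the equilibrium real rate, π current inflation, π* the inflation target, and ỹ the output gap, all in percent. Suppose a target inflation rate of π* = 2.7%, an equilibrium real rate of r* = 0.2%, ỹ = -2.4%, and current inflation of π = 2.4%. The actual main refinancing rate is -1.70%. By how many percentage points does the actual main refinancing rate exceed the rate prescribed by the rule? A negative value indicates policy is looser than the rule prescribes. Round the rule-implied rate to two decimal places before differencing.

-1.75 pp

i = 0.2 + 2.4 + 0.5 × (2.4 − 2.7) + 1 × (-2.4)
   = 0.2 + 2.4 − 0.15 − 2.4 = 0.05
Deviation = -1.70 − 0.05 = -1.75 pp.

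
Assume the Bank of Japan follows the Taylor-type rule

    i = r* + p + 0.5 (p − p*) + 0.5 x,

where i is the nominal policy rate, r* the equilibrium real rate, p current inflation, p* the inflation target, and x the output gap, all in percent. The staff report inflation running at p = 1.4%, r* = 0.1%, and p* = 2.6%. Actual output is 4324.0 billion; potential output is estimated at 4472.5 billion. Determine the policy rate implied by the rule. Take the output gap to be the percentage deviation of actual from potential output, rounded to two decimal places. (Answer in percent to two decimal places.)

Output gap = 100 × (4324.0 − 4472.5) / 4472.5 = -3.32%.
i = 0.10 + 1.40 + 0.5 × (1.40 − 2.60) + 0.5 × (-3.32)
   = 0.10 + 1.4 − 0.6 − 1.66 = -0.76

-0.76%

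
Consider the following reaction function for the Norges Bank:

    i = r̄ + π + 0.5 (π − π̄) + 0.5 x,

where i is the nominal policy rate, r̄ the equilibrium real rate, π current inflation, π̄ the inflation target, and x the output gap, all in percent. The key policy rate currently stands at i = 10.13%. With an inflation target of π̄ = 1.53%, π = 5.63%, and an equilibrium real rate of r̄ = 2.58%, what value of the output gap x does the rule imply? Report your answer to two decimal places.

-0.26%

0.5 x = 10.13 − 2.58 − 5.63 − 0.5 × (5.63 − 1.53) = -0.13
x = -0.13 / 0.5 = -0.26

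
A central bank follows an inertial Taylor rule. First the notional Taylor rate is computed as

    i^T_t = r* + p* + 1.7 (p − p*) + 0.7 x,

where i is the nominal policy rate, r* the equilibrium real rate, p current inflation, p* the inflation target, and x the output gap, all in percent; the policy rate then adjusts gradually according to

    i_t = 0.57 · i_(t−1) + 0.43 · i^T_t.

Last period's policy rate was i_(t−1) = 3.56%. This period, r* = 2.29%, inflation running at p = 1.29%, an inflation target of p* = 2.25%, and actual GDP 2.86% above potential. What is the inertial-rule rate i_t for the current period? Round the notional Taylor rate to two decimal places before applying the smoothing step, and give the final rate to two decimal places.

Output 2.86% above potential → x = 2.86.
i^T_t = 2.29 + 2.25 + 1.7 × (1.29 − 2.25) + 0.7 × 2.86
   = 2.29 + 2.25 − 1.632 + 2.002 = 4.91
i_t = 0.57 × 3.56 + 0.43 × 4.91 = 2.0292 + 2.1113 = 4.14

4.14%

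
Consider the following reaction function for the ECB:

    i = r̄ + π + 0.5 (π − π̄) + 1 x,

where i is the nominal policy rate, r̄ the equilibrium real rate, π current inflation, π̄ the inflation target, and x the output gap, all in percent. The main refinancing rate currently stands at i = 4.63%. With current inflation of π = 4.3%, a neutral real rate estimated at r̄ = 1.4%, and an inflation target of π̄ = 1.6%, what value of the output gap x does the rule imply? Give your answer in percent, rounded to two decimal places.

1 x = 4.63 − 1.4 − 4.3 − 0.5 × (4.3 − 1.6) = -2.42
x = -2.42 / 1 = -2.42

-2.42%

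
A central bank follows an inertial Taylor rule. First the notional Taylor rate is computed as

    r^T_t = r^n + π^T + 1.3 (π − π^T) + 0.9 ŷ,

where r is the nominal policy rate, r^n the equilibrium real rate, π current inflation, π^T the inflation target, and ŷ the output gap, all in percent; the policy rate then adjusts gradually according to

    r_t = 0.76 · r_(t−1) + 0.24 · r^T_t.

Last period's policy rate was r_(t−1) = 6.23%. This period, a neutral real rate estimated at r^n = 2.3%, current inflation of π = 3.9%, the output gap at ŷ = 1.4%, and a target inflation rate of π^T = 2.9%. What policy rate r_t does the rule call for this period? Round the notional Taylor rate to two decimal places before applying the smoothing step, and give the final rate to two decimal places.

r^T_t = 2.3 + 2.9 + 1.3 × (3.9 − 2.9) + 0.9 × 1.4
   = 2.3 + 2.9 + 1.3 + 1.26 = 7.76
r_t = 0.76 × 6.23 + 0.24 × 7.76 = 4.7348 + 1.8624 = 6.60

6.60%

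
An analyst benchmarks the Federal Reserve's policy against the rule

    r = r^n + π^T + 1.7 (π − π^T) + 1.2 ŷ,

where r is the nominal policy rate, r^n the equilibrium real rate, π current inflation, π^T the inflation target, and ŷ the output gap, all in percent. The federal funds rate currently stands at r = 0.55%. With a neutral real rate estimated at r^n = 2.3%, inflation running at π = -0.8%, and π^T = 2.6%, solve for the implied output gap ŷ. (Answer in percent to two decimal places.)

1.2 ŷ = 0.55 − 2.3 − 2.6 − 1.7 × ((-0.8) − 2.6) = 1.43
ŷ = 1.43 / 1.2 = 1.19

1.19%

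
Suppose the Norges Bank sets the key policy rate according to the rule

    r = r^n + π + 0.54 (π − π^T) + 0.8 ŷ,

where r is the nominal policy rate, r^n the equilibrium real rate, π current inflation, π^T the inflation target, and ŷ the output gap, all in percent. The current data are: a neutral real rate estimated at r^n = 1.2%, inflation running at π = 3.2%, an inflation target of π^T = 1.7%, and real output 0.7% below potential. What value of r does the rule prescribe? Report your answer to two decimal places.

Output 0.7% below potential → ŷ = -0.7.
r = 1.2 + 3.2 + 0.54 × (3.2 − 1.7) + 0.8 × (-0.7)
   = 1.2 + 3.2 + 0.81 − 0.56 = 4.65

4.65%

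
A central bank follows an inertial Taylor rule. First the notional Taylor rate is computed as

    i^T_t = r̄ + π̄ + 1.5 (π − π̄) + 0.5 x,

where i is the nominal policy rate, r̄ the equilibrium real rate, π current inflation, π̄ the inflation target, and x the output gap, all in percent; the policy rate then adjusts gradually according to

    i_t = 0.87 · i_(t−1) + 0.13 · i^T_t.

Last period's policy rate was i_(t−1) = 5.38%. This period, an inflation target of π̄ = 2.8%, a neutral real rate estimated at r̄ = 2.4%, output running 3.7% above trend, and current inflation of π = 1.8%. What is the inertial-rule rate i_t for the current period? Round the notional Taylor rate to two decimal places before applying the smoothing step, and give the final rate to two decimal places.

5.40%

Output 3.7% above potential → x = 3.7.
i^T_t = 2.4 + 2.8 + 1.5 × (1.8 − 2.8) + 0.5 × 3.7
   = 2.4 + 2.8 − 1.5 + 1.85 = 5.55
i_t = 0.87 × 5.38 + 0.13 × 5.55 = 4.6806 + 0.7215 = 5.40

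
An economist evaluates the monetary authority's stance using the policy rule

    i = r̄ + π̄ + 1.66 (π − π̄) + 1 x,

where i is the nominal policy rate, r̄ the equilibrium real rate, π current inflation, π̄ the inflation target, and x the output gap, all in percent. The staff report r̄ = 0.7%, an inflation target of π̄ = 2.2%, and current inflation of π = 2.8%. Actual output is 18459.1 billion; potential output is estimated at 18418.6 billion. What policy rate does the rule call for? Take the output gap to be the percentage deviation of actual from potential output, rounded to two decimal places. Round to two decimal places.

4.12%

Output gap = 100 × (18459.1 − 18418.6) / 18418.6 = 0.22%.
i = 0.70 + 2.20 + 1.66 × (2.80 − 2.20) + 1 × 0.22
   = 0.70 + 2.2 + 0.996 + 0.22 = 4.12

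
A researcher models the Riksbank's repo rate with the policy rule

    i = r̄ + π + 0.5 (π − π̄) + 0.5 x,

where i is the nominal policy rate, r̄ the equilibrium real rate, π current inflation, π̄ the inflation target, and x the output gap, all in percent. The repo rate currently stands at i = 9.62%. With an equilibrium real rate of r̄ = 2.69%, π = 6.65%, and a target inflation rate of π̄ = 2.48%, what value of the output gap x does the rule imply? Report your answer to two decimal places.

-3.61%

0.5 x = 9.62 − 2.69 − 6.65 − 0.5 × (6.65 − 2.48) = -1.805
x = -1.805 / 0.5 = -3.61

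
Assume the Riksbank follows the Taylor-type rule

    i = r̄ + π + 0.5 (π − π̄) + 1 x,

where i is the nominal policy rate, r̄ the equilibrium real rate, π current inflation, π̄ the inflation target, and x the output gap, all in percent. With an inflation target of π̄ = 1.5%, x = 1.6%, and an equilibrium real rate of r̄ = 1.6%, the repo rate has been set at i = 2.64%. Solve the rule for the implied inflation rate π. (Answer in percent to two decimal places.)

0.13%

Collecting π: i = r̄ + (1 + 0.5) π − 0.5 π̄ + 1 x
1.5 π = 2.64 − 1.6 + 0.5 × 1.5 − 1 × 1.6 = 0.19
π = 0.19 / 1.5 = 0.13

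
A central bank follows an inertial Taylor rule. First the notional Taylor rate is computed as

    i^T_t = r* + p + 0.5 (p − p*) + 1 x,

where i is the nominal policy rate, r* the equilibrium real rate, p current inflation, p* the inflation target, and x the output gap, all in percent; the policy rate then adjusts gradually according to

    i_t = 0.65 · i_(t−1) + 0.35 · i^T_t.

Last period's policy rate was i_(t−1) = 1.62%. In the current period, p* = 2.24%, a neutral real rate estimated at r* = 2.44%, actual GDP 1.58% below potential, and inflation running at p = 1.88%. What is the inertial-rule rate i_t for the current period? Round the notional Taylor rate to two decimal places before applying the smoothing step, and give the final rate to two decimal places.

Output 1.58% below potential → x = -1.58.
i^T_t = 2.44 + 1.88 + 0.5 × (1.88 − 2.24) + 1 × (-1.58)
   = 2.44 + 1.88 − 0.18 − 1.58 = 2.56
i_t = 0.65 × 1.62 + 0.35 × 2.56 = 1.053 + 0.896 = 1.95

1.95%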